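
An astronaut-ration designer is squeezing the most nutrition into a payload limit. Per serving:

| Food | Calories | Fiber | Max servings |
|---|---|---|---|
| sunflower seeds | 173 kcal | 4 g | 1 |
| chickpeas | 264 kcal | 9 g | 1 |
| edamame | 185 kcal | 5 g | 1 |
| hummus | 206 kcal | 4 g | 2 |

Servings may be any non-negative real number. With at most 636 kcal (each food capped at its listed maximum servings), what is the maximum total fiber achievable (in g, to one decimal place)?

18.3 g

Fiber per kcal: chickpeas 0.03409, edamame 0.02703, sunflower seeds 0.02312, hummus 0.01942.
Take 1 serving of chickpeas: uses 264 kcal, +9.0 g fiber (running total 9.0 g).
Take 1 serving of edamame: uses 185 kcal, +5.0 g fiber (running total 14.0 g).
Take 1 serving of sunflower seeds: uses 173 kcal, +4.0 g fiber (running total 18.0 g).
Take 0.06796 servings of hummus: uses 14 kcal, +0.3 g fiber (running total 18.3 g).
Greedy by best ratio exhausts the calories allowance optimally: 18.3 g.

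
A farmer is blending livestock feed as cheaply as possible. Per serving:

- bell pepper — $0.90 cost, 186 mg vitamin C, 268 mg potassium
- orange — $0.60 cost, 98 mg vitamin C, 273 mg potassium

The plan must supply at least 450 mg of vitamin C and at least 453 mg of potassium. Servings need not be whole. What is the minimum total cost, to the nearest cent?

Compare the cost at each extreme point of the feasible region.
bell pepper only: max(450/186, 453/268) = 2.419 servings → $2.18.
orange only: max(450/98, 453/273) = 4.592 servings → $2.76.
bell pepper + orange: the both-tight solution has a negative serving — not a feasible corner.
So the least-cost plan costs $2.18.

$2.18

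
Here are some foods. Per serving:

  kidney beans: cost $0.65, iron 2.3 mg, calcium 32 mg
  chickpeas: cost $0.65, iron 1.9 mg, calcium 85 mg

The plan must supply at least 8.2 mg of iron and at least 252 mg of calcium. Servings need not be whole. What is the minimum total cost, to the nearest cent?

$2.58

kidney beans only: max(8.2/2.3, 252/32) = 7.875 servings → $5.12.
chickpeas only: max(8.2/1.9, 252/85) = 4.316 servings → $2.81.
kidney beans + chickpeas with both tight: 1.62 servings and 2.355 servings → $2.58.
Cheapest feasible corner: $2.58.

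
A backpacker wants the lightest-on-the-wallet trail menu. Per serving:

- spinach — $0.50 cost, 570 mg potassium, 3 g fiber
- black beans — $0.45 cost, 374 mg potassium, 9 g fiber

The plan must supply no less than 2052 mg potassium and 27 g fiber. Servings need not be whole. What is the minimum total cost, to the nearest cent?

$2.08

Check every corner: each single food scaled to meet both minima, and each pair solved so both constraints bind.
spinach only: max(2052/570, 27/3) = 9 servings → $4.50.
black beans only: max(2052/374, 27/9) = 5.487 servings → $2.47.
spinach + black beans with both tight: 2.088 servings and 2.304 servings → $2.08.
The minimum over all feasible corners is $2.08.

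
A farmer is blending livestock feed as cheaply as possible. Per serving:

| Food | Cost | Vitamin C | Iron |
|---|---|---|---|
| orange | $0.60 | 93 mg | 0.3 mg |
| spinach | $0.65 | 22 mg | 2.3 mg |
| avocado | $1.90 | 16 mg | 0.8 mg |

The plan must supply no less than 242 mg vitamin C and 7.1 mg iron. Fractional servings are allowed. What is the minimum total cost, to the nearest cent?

$3.00

Check every corner: each single food scaled to meet both minima, and each pair solved so both constraints bind.
orange only: max(242/93, 7.1/0.3) = 23.67 servings → $14.20.
spinach only: max(242/22, 7.1/2.3) = 11 servings → $7.15.
avocado only: max(242/16, 7.1/0.8) = 15.12 servings → $28.74.
orange + spinach with both tight: 1.932 servings and 2.835 servings → $3.00.
orange + avocado with both tight: 1.149 servings and 8.444 servings → $16.73.
spinach + avocado: intersection lies outside the first quadrant.
So the least-cost plan costs $3.00.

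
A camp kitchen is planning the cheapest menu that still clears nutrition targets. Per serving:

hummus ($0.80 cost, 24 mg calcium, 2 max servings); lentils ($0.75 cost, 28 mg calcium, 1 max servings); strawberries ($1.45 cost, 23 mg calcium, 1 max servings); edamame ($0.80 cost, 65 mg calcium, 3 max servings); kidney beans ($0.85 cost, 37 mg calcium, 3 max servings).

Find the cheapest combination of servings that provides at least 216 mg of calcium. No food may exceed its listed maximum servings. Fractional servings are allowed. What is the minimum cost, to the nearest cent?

$2.88

Cost per mg of calcium: edamame $0.0123, kidney beans $0.0230, lentils $0.0268, hummus $0.0333, strawberries $0.0630.
Take 3 servings of edamame: +195.0 mg calcium for $2.40 (total $2.40, still need 21.0 mg).
Take 0.5676 servings of kidney beans: +21.0 mg calcium for $0.48 (total $2.88, still need 0.0 mg).
Greedy by cheapest-per-mg is optimal for a single linear constraint, so the minimum cost is $2.88.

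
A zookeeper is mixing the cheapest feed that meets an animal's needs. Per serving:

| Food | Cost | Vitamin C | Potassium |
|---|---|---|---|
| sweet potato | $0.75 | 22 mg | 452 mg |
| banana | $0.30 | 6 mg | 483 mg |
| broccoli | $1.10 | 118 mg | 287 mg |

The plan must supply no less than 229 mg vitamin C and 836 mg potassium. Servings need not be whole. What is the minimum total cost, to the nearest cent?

$2.28

At the optimum either one food covers both requirements or two foods hit both targets exactly; no other combination can be cheaper.
sweet potato only: max(229/22, 836/452) = 10.41 servings → $7.81.
banana only: max(229/6, 836/483) = 38.17 servings → $11.45.
broccoli only: max(229/118, 836/287) = 2.913 servings → $3.20.
sweet potato + banana with both targets exact would need a negative amount; discard.
sweet potato + broccoli with both tight: 0.7002 servings and 1.81 servings → $2.52.
banana + broccoli with both tight: 0.5957 servings and 1.91 servings → $2.28.
Cheapest feasible corner: $2.28.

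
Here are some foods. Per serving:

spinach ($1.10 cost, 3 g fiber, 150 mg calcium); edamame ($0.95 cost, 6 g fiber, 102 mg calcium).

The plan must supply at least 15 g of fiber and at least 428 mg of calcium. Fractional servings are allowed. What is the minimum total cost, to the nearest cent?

Compare the cost at each extreme point of the feasible region.
spinach only: max(15/3, 428/150) = 5 servings → $5.50.
edamame only: max(15/6, 428/102) = 4.196 servings → $3.99.
spinach + edamame with both tight: 1.747 servings and 1.626 servings → $3.47.
Cheapest feasible corner: $3.47.

$3.47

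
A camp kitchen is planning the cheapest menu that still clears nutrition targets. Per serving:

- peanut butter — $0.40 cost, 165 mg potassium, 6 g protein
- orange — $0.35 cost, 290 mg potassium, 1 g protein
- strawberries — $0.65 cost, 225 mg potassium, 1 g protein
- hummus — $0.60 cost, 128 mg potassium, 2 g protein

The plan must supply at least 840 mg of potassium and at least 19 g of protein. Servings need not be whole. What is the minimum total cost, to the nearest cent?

Minimising a linear cost over {potassium ≥ 840, protein ≥ 19, servings ≥ 0} — the optimum is at a vertex, using one or two foods.
peanut butter only: max(840/165, 19/6) = 5.091 servings → $2.04.
orange only: max(840/290, 19/1) = 19 servings → $6.65.
strawberries only: max(840/225, 19/1) = 19 servings → $12.35.
hummus only: max(840/128, 19/2) = 9.5 servings → $5.70.
peanut butter + orange with both tight: 2.965 servings and 1.21 servings → $1.61.
peanut butter + strawberries with both tight: 2.899 servings and 1.608 servings → $2.20.
peanut butter + hummus with both tight: 1.717 servings and 4.349 servings → $3.30.
orange + strawberries with both targets exact would need a negative amount; discard.
orange + hummus: the both-tight solution has a negative serving — not a feasible corner.
strawberries + hummus with both targets exact would need a negative amount; discard.
The minimum over all feasible corners is $1.61.

$1.61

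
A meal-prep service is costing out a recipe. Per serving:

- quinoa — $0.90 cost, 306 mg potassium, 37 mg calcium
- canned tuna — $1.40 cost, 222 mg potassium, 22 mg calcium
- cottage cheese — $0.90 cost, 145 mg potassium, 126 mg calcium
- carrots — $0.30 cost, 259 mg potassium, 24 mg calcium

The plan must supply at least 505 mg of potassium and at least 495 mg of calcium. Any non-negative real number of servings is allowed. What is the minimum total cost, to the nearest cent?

$3.54

For a min-cost LP with two ≥-constraints, a basic feasible solution has at most two positive variables.
quinoa only: max(505/306, 495/37) = 13.38 servings → $12.04.
canned tuna only: max(505/222, 495/22) = 22.5 servings → $31.50.
cottage cheese only: max(505/145, 495/126) = 3.929 servings → $3.54.
carrots only: max(505/259, 495/24) = 20.62 servings → $6.19.
quinoa + canned tuna: intersection lies outside the first quadrant.
quinoa + cottage cheese: intersection lies outside the first quadrant.
quinoa + carrots: intersection lies outside the first quadrant.
canned tuna + cottage cheese: the both-tight solution has a negative serving — not a feasible corner.
canned tuna + carrots: intersection lies outside the first quadrant.
cottage cheese + carrots: the both-tight solution has a negative serving — not a feasible corner.
So the least-cost plan costs $3.54.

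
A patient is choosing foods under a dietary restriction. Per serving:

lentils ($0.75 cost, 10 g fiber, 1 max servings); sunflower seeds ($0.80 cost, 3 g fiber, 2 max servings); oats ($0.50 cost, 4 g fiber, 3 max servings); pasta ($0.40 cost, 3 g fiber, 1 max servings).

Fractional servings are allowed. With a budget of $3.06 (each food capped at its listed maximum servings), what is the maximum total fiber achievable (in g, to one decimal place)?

Fiber per dollar: lentils 13.33, oats 8, pasta 7.5, sunflower seeds 3.75.
Take 1 serving of lentils: spends $0.75, +10.0 g fiber (running total 10.0 g).
Take 3 servings of oats: spends $1.50, +12.0 g fiber (running total 22.0 g).
Take 1 serving of pasta: spends $0.40, +3.0 g fiber (running total 25.0 g).
Take 0.5125 servings of sunflower seeds: spends $0.41, +1.5 g fiber (running total 26.5 g).
Greedy by best ratio exhausts the cost allowance optimally: 26.5 g.

26.5 g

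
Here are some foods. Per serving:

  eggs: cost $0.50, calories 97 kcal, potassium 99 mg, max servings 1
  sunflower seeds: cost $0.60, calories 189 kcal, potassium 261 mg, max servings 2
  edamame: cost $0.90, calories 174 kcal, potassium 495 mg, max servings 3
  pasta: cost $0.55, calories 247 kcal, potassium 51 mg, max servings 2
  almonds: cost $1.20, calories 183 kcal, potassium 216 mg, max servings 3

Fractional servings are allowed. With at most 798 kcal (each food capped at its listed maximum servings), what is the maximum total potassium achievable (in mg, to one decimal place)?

Potassium per kcal: edamame 2.845, sunflower seeds 1.381, almonds 1.18, eggs 1.021, pasta 0.2065.
Take 3 servings of edamame: uses 522 kcal, +1485.0 mg potassium (running total 1485.0 mg).
Take 1.46 servings of sunflower seeds: uses 276 kcal, +381.1 mg potassium (running total 1866.1 mg).
Filling greedily by potassium-per-kcal is optimal for one linear limit, giving 1866.1 mg.

1866.1 mg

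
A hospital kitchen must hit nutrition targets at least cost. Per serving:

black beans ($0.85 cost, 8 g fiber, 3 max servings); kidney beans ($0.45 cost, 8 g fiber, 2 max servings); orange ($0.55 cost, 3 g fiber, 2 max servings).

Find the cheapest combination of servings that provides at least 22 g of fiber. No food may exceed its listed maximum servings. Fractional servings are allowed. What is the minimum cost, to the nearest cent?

Cost per g of fiber: kidney beans $0.0563, black beans $0.1062, orange $0.1833.
Take 2 servings of kidney beans: +16.0 g fiber for $0.90 (total $0.90, still need 6.0 g).
Take 0.75 servings of black beans: +6.0 g fiber for $0.64 (total $1.54, still need 0.0 g).
Greedy by cheapest-per-g is optimal for a single linear constraint, so the minimum cost is $1.54.

$1.54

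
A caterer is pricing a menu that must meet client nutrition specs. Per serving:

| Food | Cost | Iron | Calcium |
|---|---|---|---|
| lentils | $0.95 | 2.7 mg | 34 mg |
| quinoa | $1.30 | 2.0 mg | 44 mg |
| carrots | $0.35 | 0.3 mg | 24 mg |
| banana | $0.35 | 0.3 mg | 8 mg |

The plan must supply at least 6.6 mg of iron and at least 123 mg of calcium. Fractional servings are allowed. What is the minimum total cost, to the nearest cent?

lentils only: max(6.6/2.7, 123/34) = 3.618 servings → $3.44.
quinoa only: max(6.6/2.0, 123/44) = 3.3 servings → $4.29.
carrots only: max(6.6/0.3, 123/24) = 22 servings → $7.70.
banana only: max(6.6/0.3, 123/8) = 22 servings → $7.70.
lentils + quinoa with both tight: 0.874 servings and 2.12 servings → $3.59.
lentils + carrots with both tight: 2.225 servings and 1.973 servings → $2.80.
lentils + banana with both tight: 1.395 servings and 9.447 servings → $4.63.
quinoa + carrots: intersection lies outside the first quadrant.
quinoa + banana: intersection lies outside the first quadrant.
carrots + banana: intersection lies outside the first quadrant.
Cheapest feasible corner: $2.80.

$2.80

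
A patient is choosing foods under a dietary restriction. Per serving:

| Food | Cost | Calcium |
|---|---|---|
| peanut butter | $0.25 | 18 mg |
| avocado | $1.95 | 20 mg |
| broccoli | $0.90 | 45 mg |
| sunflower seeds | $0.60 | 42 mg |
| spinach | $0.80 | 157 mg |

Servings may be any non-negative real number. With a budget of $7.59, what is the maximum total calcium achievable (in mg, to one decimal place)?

Calcium per dollar: spinach 196.2, peanut butter 72, sunflower seeds 70, broccoli 50, avocado 10.26.
With no serving limits, spend the whole cost allowance on spinach: $7.59 / $0.80 × 157 mg = 1489.5 mg.

1489.5 mg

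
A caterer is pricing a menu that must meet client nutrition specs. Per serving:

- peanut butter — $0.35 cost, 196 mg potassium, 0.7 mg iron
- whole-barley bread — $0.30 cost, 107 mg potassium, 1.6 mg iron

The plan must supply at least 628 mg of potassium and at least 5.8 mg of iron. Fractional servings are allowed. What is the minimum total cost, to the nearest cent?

$1.44

For a min-cost LP with two ≥-constraints, a basic feasible solution has at most two positive variables.
peanut butter only: max(628/196, 5.8/0.7) = 8.286 servings → $2.90.
whole-barley bread only: max(628/107, 5.8/1.6) = 5.869 servings → $1.76.
peanut butter + whole-barley bread with both tight: 1.61 servings and 2.921 servings → $1.44.
So the least-cost plan costs $1.44.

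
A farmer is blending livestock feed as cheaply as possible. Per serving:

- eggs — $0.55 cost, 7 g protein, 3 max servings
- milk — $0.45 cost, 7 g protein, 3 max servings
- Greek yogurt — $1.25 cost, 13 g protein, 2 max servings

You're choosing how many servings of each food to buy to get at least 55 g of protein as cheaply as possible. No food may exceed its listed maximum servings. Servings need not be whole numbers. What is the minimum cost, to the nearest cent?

$4.25

Cost per g of protein: milk $0.0643, eggs $0.0786, Greek yogurt $0.0962.
Take 3 servings of milk: +21.0 g protein for $1.35 (total $1.35, still need 34.0 g).
Take 3 servings of eggs: +21.0 g protein for $1.65 (total $3.00, still need 13.0 g).
Take 1 serving of Greek yogurt: +13.0 g protein for $1.25 (total $4.25, still need 0.0 g).
Greedy by cheapest-per-g is optimal for a single linear constraint, so the minimum cost is $4.25.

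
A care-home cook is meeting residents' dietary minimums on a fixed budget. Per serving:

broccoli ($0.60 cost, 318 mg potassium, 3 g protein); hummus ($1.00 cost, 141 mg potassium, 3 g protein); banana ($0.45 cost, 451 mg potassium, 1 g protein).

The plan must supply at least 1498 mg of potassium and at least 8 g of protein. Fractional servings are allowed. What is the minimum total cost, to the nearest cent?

$2.07

For a min-cost LP with two ≥-constraints, a basic feasible solution has at most two positive variables.
broccoli only: max(1498/318, 8/3) = 4.711 servings → $2.83.
hummus only: max(1498/141, 8/3) = 10.62 servings → $10.62.
banana only: max(1498/451, 8/1) = 8 servings → $3.60.
broccoli + hummus with both targets exact would need a negative amount; discard.
broccoli + banana with both tight: 2.039 servings and 1.884 servings → $2.07.
hummus + banana with both tight: 1.741 servings and 2.777 servings → $2.99.
So the least-cost plan costs $2.07.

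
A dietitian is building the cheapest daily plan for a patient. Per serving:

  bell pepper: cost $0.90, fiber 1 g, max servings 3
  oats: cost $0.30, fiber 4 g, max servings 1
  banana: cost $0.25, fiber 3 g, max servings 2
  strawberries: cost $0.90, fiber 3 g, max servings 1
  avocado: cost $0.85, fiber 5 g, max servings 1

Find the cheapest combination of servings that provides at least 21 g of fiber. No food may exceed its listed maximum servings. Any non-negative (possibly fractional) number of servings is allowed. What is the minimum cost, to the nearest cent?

$5.25

Cost per g of fiber: oats $0.0750, banana $0.0833, avocado $0.1700, strawberries $0.3000, bell pepper $0.9000.
Take 1 serving of oats: +4.0 g fiber for $0.30 (total $0.30, still need 17.0 g).
Take 2 servings of banana: +6.0 g fiber for $0.50 (total $0.80, still need 11.0 g).
Take 1 serving of avocado: +5.0 g fiber for $0.85 (total $1.65, still need 6.0 g).
Take 1 serving of strawberries: +3.0 g fiber for $0.90 (total $2.55, still need 3.0 g).
Take 3 servings of bell pepper: +3.0 g fiber for $2.70 (total $5.25, still need 0.0 g).
Greedy by cheapest-per-g is optimal for a single linear constraint, so the minimum cost is $5.25.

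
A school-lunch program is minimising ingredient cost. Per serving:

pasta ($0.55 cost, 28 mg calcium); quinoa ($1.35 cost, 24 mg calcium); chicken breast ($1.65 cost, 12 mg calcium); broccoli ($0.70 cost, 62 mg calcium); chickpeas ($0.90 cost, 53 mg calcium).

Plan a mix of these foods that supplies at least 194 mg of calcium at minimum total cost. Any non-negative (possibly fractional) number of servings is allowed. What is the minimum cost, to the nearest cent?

$2.19

Cost per mg of calcium: broccoli $0.0113, chickpeas $0.0170, pasta $0.0196, quinoa $0.0563, chicken breast $0.1375.
With no serving limits, use only broccoli: 194 mg / 62 mg = 3.129 servings × $0.70 = $2.19.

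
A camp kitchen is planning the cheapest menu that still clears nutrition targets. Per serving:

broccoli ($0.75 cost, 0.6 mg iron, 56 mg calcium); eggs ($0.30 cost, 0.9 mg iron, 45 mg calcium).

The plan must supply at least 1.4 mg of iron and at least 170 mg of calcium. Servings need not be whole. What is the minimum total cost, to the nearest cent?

For a min-cost LP with two ≥-constraints, a basic feasible solution has at most two positive variables.
broccoli only: max(1.4/0.6, 170/56) = 3.036 servings → $2.28.
eggs only: max(1.4/0.9, 170/45) = 3.778 servings → $1.13.
broccoli + eggs: intersection lies outside the first quadrant.
Cheapest feasible corner: $1.13.

$1.13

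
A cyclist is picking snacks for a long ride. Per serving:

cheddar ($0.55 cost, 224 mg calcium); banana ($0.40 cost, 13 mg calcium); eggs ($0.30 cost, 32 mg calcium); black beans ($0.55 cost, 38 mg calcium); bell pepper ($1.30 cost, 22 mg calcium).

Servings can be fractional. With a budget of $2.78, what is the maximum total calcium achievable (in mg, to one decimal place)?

Calcium per dollar: cheddar 407.3, eggs 106.7, black beans 69.09, banana 32.5, bell pepper 16.92.
With no serving limits, spend the whole cost allowance on cheddar: $2.78 / $0.55 × 224 mg = 1132.2 mg.

1132.2 mg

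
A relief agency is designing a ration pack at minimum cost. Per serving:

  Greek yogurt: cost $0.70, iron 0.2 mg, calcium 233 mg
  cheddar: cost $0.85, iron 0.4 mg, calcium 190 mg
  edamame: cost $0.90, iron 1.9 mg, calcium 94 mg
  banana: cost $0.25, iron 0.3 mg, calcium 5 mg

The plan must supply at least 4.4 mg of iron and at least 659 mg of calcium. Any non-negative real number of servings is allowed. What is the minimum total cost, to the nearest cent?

$3.28

For a min-cost LP with two ≥-constraints, a basic feasible solution has at most two positive variables.
Greek yogurt only: max(4.4/0.2, 659/233) = 22 servings → $15.40.
cheddar only: max(4.4/0.4, 659/190) = 11 servings → $9.35.
edamame only: max(4.4/1.9, 659/94) = 7.011 servings → $6.31.
banana only: max(4.4/0.3, 659/5) = 131.8 servings → $32.95.
Greek yogurt + cheddar: intersection lies outside the first quadrant.
Greek yogurt + edamame with both tight: 1.978 servings and 2.108 servings → $3.28.
Greek yogurt + banana with both tight: 2.55 servings and 12.97 servings → $5.03.
cheddar + edamame with both tight: 2.593 servings and 1.77 servings → $3.80.
cheddar + banana with both tight: 3.195 servings and 10.41 servings → $5.32.
edamame + banana: intersection lies outside the first quadrant.
So the least-cost plan costs $3.28.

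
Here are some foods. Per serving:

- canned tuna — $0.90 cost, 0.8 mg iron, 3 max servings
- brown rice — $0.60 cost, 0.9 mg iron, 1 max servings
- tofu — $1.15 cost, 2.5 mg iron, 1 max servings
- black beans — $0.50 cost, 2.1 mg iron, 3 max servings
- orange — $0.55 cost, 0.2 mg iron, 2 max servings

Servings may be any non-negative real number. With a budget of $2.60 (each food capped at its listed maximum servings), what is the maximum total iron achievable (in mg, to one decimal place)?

8.7 mg

Iron per dollar: black beans 4.2, tofu 2.174, brown rice 1.5, canned tuna 0.8889, orange 0.3636.
Take 3 servings of black beans: spends $1.50, +6.3 mg iron (running total 6.3 mg).
Take 0.9565 servings of tofu: spends $1.10, +2.4 mg iron (running total 8.7 mg).
Filling greedily by iron-per-dollar is optimal for one linear limit, giving 8.7 mg.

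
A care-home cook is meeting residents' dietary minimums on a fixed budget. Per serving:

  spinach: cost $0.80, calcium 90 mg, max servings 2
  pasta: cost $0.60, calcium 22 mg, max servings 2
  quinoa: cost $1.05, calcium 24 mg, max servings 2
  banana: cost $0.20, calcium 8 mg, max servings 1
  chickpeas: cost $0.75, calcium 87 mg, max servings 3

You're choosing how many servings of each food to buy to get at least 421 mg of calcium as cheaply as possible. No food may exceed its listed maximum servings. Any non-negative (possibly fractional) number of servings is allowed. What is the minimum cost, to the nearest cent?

Cost per mg of calcium: chickpeas $0.0086, spinach $0.0089, banana $0.0250, pasta $0.0273, quinoa $0.0437.
Take 3 servings of chickpeas: +261.0 mg calcium for $2.25 (total $2.25, still need 160.0 mg).
Take 1.778 servings of spinach: +160.0 mg calcium for $1.42 (total $3.67, still need 0.0 mg).
Greedy by cheapest-per-mg is optimal for a single linear constraint, so the minimum cost is $3.67.

$3.67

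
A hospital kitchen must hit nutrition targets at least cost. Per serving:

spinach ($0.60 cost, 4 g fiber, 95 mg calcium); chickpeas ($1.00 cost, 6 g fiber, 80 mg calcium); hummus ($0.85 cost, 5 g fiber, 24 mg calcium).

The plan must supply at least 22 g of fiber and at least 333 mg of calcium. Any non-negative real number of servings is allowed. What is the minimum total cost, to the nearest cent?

For a min-cost LP with two ≥-constraints, a basic feasible solution has at most two positive variables.
spinach only: max(22/4, 333/95) = 5.5 servings → $3.30.
chickpeas only: max(22/6, 333/80) = 4.162 servings → $4.16.
hummus only: max(22/5, 333/24) = 13.88 servings → $11.79.
spinach + chickpeas with both tight: 0.952 servings and 3.032 servings → $3.60.
spinach + hummus with both tight: 3 servings and 2 servings → $3.50.
chickpeas + hummus: intersection lies outside the first quadrant.
So the least-cost plan costs $3.30.

$3.30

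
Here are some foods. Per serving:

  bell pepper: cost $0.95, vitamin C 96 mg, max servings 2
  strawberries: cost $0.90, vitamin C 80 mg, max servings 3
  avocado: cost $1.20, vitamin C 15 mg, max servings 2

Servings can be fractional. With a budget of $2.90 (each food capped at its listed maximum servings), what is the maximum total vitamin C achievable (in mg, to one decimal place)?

280.9 mg

Vitamin C per dollar: bell pepper 101.1, strawberries 88.89, avocado 12.5.
Take 2 servings of bell pepper: spends $1.90, +192.0 mg vitamin C (running total 192.0 mg).
Take 1.111 servings of strawberries: spends $1.00, +88.9 mg vitamin C (running total 280.9 mg).
Filling greedily by vitamin C-per-dollar is optimal for one linear limit, giving 280.9 mg.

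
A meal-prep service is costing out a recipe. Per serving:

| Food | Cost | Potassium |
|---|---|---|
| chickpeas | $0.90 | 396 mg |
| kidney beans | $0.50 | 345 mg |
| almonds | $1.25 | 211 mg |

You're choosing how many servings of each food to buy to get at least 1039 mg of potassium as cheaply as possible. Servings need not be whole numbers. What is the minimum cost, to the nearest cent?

$1.51

Cost per mg of potassium: kidney beans $0.0014, chickpeas $0.0023, almonds $0.0059.
With no serving limits, use only kidney beans: 1039 mg / 345 mg = 3.012 servings × $0.50 = $1.51.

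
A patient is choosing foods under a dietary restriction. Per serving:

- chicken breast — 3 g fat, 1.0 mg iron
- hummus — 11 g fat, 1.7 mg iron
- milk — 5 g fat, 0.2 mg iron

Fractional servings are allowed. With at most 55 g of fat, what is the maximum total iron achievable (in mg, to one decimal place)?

18.3 mg

Iron per g fat: chicken breast 0.3333, hummus 0.1545, milk 0.04.
With no serving limits, spend the whole fat allowance on chicken breast: 55 g / 3 g × 1.0 mg = 18.3 mg.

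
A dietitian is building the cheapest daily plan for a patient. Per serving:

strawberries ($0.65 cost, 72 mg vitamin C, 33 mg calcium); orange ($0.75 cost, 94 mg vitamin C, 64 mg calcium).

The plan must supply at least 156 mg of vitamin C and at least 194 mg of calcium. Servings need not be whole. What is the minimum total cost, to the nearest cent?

$2.27

strawberries only: max(156/72, 194/33) = 5.879 servings → $3.82.
orange only: max(156/94, 194/64) = 3.031 servings → $2.27.
strawberries + orange with both targets exact would need a negative amount; discard.
The minimum over all feasible corners is $2.27.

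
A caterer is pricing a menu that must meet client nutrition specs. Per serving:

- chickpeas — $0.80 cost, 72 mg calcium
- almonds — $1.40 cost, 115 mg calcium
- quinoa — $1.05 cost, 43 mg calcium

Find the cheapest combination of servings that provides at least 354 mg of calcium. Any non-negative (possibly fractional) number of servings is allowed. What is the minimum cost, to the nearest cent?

$3.93

Cost per mg of calcium: chickpeas $0.0111, almonds $0.0122, quinoa $0.0244.
With no serving limits, use only chickpeas: 354 mg / 72 mg = 4.917 servings × $0.80 = $3.93.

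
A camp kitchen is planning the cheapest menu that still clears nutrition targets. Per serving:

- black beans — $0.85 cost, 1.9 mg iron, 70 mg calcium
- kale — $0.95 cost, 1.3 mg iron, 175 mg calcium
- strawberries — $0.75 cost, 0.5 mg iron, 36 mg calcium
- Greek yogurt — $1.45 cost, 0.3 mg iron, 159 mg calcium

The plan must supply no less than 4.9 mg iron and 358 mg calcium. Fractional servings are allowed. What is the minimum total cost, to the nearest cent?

$2.71

black beans only: max(4.9/1.9, 358/70) = 5.114 servings → $4.35.
kale only: max(4.9/1.3, 358/175) = 3.769 servings → $3.58.
strawberries only: max(4.9/0.5, 358/36) = 9.944 servings → $7.46.
Greek yogurt only: max(4.9/0.3, 358/159) = 16.33 servings → $23.68.
black beans + kale with both tight: 1.624 servings and 1.396 servings → $2.71.
black beans + strawberries with both targets exact would need a negative amount; discard.
black beans + Greek yogurt with both tight: 2.39 servings and 1.2 servings → $3.77.
kale + strawberries with both tight: 0.06388 servings and 9.634 servings → $7.29.
kale + Greek yogurt: intersection lies outside the first quadrant.
strawberries + Greek yogurt with both tight: 9.777 servings and 0.03785 servings → $7.39.
The minimum over all feasible corners is $2.71.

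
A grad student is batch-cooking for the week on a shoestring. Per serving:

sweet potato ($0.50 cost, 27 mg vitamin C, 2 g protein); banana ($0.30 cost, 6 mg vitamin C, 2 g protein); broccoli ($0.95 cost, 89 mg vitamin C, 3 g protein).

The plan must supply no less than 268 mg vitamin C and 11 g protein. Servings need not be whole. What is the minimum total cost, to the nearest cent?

At the optimum either one food covers both requirements or two foods hit both targets exactly; no other combination can be cheaper.
sweet potato only: max(268/27, 11/2) = 9.926 servings → $4.96.
banana only: max(268/6, 11/2) = 44.67 servings → $13.40.
broccoli only: max(268/89, 11/3) = 3.667 servings → $3.48.
sweet potato + banana: the both-tight solution has a negative serving — not a feasible corner.
sweet potato + broccoli with both tight: 1.804 servings and 2.464 servings → $3.24.
banana + broccoli with both tight: 1.094 servings and 2.938 servings → $3.12.
Cheapest feasible corner: $3.12.

$3.12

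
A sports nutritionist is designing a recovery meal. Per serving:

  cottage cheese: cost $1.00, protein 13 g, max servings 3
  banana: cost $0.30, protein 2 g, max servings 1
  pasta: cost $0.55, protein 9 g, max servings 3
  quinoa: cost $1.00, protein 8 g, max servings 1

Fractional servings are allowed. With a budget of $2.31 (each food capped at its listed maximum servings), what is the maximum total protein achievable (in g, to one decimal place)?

35.6 g

Protein per dollar: pasta 16.36, cottage cheese 13, quinoa 8, banana 6.667.
Take 3 servings of pasta: spends $1.65, +27.0 g protein (running total 27.0 g).
Take 0.66 servings of cottage cheese: spends $0.66, +8.6 g protein (running total 35.6 g).
Greedy by best ratio exhausts the cost allowance optimally: 35.6 g.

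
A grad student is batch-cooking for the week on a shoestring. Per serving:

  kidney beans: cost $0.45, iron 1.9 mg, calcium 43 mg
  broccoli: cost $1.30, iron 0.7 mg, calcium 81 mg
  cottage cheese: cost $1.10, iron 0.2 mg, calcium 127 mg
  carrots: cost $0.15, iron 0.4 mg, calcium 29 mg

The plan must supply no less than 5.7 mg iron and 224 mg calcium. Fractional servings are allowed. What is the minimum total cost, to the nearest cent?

$1.61

Minimising a linear cost over {iron ≥ 5.7, calcium ≥ 224, servings ≥ 0} — the optimum is at a vertex, using one or two foods.
kidney beans only: max(5.7/1.9, 224/43) = 5.209 servings → $2.34.
broccoli only: max(5.7/0.7, 224/81) = 8.143 servings → $10.59.
cottage cheese only: max(5.7/0.2, 224/127) = 28.5 servings → $31.35.
carrots only: max(5.7/0.4, 224/29) = 14.25 servings → $2.14.
kidney beans + broccoli with both tight: 2.463 servings and 1.458 servings → $3.00.
kidney beans + cottage cheese with both tight: 2.918 servings and 0.7757 servings → $2.17.
kidney beans + carrots with both tight: 1.997 servings and 4.763 servings → $1.61.
broccoli + cottage cheese: intersection lies outside the first quadrant.
broccoli + carrots with both targets exact would need a negative amount; discard.
cottage cheese + carrots: the both-tight solution has a negative serving — not a feasible corner.
The minimum over all feasible corners is $1.61.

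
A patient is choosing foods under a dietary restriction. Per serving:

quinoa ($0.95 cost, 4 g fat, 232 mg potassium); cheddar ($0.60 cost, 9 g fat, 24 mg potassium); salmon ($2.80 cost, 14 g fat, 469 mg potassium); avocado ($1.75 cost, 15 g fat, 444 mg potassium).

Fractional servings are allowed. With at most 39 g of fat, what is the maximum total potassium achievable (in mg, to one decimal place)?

2262.0 mg

Potassium per g fat: quinoa 58, salmon 33.5, avocado 29.6, cheddar 2.667.
With no serving limits, spend the whole fat allowance on quinoa: 39 g / 4 g × 232 mg = 2262.0 mg.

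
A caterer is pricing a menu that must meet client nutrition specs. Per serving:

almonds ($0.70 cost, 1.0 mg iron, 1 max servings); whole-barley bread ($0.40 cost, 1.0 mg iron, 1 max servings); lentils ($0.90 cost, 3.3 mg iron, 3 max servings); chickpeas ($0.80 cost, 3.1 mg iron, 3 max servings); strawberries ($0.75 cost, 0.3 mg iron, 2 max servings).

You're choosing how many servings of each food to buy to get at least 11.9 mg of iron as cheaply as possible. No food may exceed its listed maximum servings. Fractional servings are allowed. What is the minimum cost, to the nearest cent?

$3.11

Cost per mg of iron: chickpeas $0.2581, lentils $0.2727, whole-barley bread $0.4000, almonds $0.7000, strawberries $2.5000.
Take 3 servings of chickpeas: +9.3 mg iron for $2.40 (total $2.40, still need 2.6 mg).
Take 0.7879 servings of lentils: +2.6 mg iron for $0.71 (total $3.11, still need 0.0 mg).
Greedy by cheapest-per-mg is optimal for a single linear constraint, so the minimum cost is $3.11.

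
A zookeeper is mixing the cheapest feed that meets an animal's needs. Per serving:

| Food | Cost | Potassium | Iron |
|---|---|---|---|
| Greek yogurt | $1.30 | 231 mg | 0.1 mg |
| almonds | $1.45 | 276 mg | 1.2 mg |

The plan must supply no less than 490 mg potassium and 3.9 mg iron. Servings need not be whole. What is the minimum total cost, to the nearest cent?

Minimising a linear cost over {potassium ≥ 490, iron ≥ 3.9, servings ≥ 0} — the optimum is at a vertex, using one or two foods.
Greek yogurt only: max(490/231, 3.9/0.1) = 39 servings → $50.70.
almonds only: max(490/276, 3.9/1.2) = 3.25 servings → $4.71.
Greek yogurt + almonds: intersection lies outside the first quadrant.
So the least-cost plan costs $4.71.

$4.71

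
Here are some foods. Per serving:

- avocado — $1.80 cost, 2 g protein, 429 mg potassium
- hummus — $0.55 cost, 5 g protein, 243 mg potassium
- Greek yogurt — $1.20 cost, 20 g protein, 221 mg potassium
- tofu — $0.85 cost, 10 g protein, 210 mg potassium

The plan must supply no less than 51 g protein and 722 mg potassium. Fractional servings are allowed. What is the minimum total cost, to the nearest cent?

This is a tiny linear program; its minimum lies at a vertex of the feasible set. List the vertices and price them.
avocado only: max(51/2, 722/429) = 25.5 servings → $45.90.
hummus only: max(51/5, 722/243) = 10.2 servings → $5.61.
Greek yogurt only: max(51/20, 722/221) = 3.267 servings → $3.92.
tofu only: max(51/10, 722/210) = 5.1 servings → $4.33.
avocado + hummus: intersection lies outside the first quadrant.
avocado + Greek yogurt with both tight: 0.3894 servings and 2.511 servings → $3.71.
avocado + tofu: intersection lies outside the first quadrant.
hummus + Greek yogurt with both tight: 0.8439 servings and 2.339 servings → $3.27.
hummus + tofu: intersection lies outside the first quadrant.
Greek yogurt + tofu with both tight: 1.754 servings and 1.592 servings → $3.46.
So the least-cost plan costs $3.27.

$3.27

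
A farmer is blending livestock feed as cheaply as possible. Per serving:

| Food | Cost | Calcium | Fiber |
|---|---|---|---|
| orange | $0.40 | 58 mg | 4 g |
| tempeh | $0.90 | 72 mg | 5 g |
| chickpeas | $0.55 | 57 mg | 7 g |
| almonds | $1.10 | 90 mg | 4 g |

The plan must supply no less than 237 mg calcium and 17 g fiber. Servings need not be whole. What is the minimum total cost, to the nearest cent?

This is a tiny linear program; its minimum lies at a vertex of the feasible set. List the vertices and price them.
orange only: max(237/58, 17/4) = 4.25 servings → $1.70.
tempeh only: max(237/72, 17/5) = 3.4 servings → $3.06.
chickpeas only: max(237/57, 17/7) = 4.158 servings → $2.29.
almonds only: max(237/90, 17/4) = 4.25 servings → $4.67.
orange + tempeh: intersection lies outside the first quadrant.
orange + chickpeas with both tight: 3.876 servings and 0.2135 servings → $1.67.
orange + almonds: intersection lies outside the first quadrant.
tempeh + chickpeas with both tight: 3.151 servings and 0.1781 servings → $2.93.
tempeh + almonds with both targets exact would need a negative amount; discard.
chickpeas + almonds with both tight: 1.448 servings and 1.716 servings → $2.68.
The minimum over all feasible corners is $1.67.

$1.67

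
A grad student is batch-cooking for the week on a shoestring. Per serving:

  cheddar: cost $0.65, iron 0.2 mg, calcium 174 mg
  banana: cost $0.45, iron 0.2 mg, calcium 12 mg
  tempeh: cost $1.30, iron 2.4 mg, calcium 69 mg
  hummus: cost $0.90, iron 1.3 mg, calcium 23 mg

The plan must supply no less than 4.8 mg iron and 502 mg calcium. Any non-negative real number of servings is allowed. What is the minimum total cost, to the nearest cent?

At the optimum either one food covers both requirements or two foods hit both targets exactly; no other combination can be cheaper.
cheddar only: max(4.8/0.2, 502/174) = 24 servings → $15.60.
banana only: max(4.8/0.2, 502/12) = 41.83 servings → $18.82.
tempeh only: max(4.8/2.4, 502/69) = 7.275 servings → $9.46.
hummus only: max(4.8/1.3, 502/23) = 21.83 servings → $19.64.
cheddar + banana with both tight: 1.321 servings and 22.68 servings → $11.06.
cheddar + tempeh with both tight: 2.163 servings and 1.82 servings → $3.77.
cheddar + hummus with both tight: 2.447 servings and 3.316 servings → $4.57.
banana + tempeh: the both-tight solution has a negative serving — not a feasible corner.
banana + hummus: intersection lies outside the first quadrant.
tempeh + hummus: the both-tight solution has a negative serving — not a feasible corner.
So the least-cost plan costs $3.77.

$3.77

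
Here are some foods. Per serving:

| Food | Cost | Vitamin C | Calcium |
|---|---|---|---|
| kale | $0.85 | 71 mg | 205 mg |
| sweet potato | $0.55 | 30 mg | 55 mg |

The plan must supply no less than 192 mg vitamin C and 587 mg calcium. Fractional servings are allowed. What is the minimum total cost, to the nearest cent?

At the optimum either one food covers both requirements or two foods hit both targets exactly; no other combination can be cheaper.
kale only: max(192/71, 587/205) = 2.863 servings → $2.43.
sweet potato only: max(192/30, 587/55) = 10.67 servings → $5.87.
kale + sweet potato: the both-tight solution has a negative serving — not a feasible corner.
The minimum over all feasible corners is $2.43.

$2.43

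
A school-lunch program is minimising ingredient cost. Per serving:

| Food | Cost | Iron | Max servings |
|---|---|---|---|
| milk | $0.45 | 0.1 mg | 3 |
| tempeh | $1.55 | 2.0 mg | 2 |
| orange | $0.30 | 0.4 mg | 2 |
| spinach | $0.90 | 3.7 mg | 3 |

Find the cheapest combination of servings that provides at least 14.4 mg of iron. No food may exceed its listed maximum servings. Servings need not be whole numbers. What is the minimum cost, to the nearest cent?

$5.24

Cost per mg of iron: spinach $0.2432, orange $0.7500, tempeh $0.7750, milk $4.5000.
Take 3 servings of spinach: +11.1 mg iron for $2.70 (total $2.70, still need 3.3 mg).
Take 2 servings of orange: +0.8 mg iron for $0.60 (total $3.30, still need 2.5 mg).
Take 1.25 servings of tempeh: +2.5 mg iron for $1.94 (total $5.24, still need 0.0 mg).
Greedy by cheapest-per-mg is optimal for a single linear constraint, so the minimum cost is $5.24.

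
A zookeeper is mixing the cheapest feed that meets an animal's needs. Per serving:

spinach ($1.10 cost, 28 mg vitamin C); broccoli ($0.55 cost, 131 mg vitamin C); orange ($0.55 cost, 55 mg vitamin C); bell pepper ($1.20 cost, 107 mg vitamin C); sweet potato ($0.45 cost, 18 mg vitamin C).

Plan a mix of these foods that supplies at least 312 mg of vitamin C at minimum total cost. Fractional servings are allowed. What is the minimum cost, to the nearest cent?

$1.31

Cost per mg of vitamin C: broccoli $0.0042, orange $0.0100, bell pepper $0.0112, sweet potato $0.0250, spinach $0.0393.
With no serving limits, use only broccoli: 312 mg / 131 mg = 2.382 servings × $0.55 = $1.31.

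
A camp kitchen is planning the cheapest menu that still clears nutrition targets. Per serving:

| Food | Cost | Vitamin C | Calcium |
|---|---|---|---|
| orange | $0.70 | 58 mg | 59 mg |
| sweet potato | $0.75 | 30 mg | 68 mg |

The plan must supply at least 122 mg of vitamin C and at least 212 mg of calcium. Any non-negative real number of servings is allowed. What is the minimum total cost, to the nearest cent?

$2.38

An LP optimum is at a vertex; with two nutrient constraints at most two foods are used. Check each candidate.
orange only: max(122/58, 212/59) = 3.593 servings → $2.52.
sweet potato only: max(122/30, 212/68) = 4.067 servings → $3.05.
orange + sweet potato with both tight: 0.8905 servings and 2.345 servings → $2.38.
Cheapest feasible corner: $2.38.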